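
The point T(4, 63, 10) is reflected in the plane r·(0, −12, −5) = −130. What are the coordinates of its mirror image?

With n = (0, −12, −5), the signed offset is (n·T − (-130))/|n|² = -676/169 = -4.
T' = T − 2t·n = (4, 63, 10) − (-8)·(0, −12, −5) = (4, −33, −30).

(4, -33, -30)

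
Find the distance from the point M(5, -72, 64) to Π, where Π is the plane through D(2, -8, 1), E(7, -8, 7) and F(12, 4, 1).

DE = (5, 0, 6) and DF = (10, 12, 0), so a normal is n = DE × DF = (-72, 60, 60).
n = (-72, 60, 60); n·P − (-564) = -276; |n| = 12√86; distance = 276/(12√86) = 23√86/86.

23/√86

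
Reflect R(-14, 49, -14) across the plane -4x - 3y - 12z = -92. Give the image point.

n = (-4, -3, -12), |n|² = 169, n·R − (-92) = 169, so t = 169/169 = 1.
Foot F = R − 1·n = (-10, 52, -2); the reflection is 2F − R = (-6, 55, 10).

(-6, 55, 10)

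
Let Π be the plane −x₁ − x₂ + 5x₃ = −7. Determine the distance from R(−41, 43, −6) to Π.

Normal vector n = (−1, −1, 5), and n·(−41, 43, −6) − (−7) = −25.
|n| = √(1 + 1 + 25) = 3√3, so the distance is |-25|/(3√3) = 25√3/9.

25√3/9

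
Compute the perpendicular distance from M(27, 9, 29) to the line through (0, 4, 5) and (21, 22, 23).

A direction vector is d = (21, 18, 18).
AP = (27, 5, 24), and AP × d = (−342, 18, 381).
|AP × d|² = 262449 and |d|² = 1089, so the distance is √(262449/1089) = √241.

√241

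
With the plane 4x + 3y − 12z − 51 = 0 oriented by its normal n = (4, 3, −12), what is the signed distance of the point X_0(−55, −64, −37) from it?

-19/13

n·X_0 − 51 = -19.
|n| = 13, so the signed distance is -19/13.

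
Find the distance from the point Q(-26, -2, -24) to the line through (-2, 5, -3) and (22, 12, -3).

21

A direction vector is d = (24, 7, 0).
AP = (-24, -7, -21); AP·d = -625, |AP|² = 1066, |d|² = 625.
distance² = |AP|² − (AP·d)²/|d|² = 1066 − 390625/625 = 441, so the distance is 21.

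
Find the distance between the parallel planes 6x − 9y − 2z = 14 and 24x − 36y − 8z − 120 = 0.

16/11

Divide the second equation by 4 to match normals: 6x − 9y − 2z = 30.
With common normal n = (6, −9, −2) (|n| = 11), the distance is |14 − 30|/|n| = 16/11.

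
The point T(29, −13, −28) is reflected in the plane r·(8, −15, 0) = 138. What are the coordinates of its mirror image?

(13, 17, -28)

n = (8, −15, 0), |n|² = 289, n·T − 138 = 289, so t = 289/289 = 1.
Foot F = T − 1·n = (21, 2, −28); the reflection is 2F − T = (13, 17, −28).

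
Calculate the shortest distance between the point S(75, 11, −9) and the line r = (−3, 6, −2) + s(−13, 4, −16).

Direction vector d = (−13, 4, −16).
AP = (78, 5, −7), and AP × d = (−52, 1339, 377).
|AP × d|² = 1937754 and |d|² = 441, so the distance is √(1937754/441) = √4394 = 13√26.

13√26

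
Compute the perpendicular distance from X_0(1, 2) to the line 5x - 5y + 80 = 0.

15√2/2

The normal to the line is n = (5, -5) with |n| = 5√2.
|n·X_0 − (-80)| = |-5 − (-80)| = 75, so the distance is 75/(5√2) = 15/√2.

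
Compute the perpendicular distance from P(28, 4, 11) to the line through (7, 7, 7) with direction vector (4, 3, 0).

√241

Direction vector d = (4, 3, 0).
AP = (21, −3, 4), and AP × d = (−12, 16, 75).
|AP × d|² = 6025 and |d|² = 25, so the distance is √(6025/25) = √241.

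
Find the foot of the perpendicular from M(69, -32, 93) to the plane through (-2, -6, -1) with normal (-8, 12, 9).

(1157/17, -520/17, 1599/17)

The perpendicular from M has direction n = (-8, 12, 9): r = (69, -32, 93) + λ(-8, 12, 9).
Substitute into the plane: n·(M + λn) = -65 gives -99 + 289λ = -65, so λ = 2/17.
Foot = (69, -32, 93) + (2/17)·(-8, 12, 9) = (1157/17, -520/17, 1599/17).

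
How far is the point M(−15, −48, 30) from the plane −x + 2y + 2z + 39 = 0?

6

d = |(-1)·(-15) + 2·(-48) + 2·30 − (-39)| / √(1 + 4 + 4) = |18| / 3 = 6.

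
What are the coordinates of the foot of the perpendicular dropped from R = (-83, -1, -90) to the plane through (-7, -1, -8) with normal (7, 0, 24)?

n = (7, 0, 24), |n|² = 625, and n·R − (-241) = -2500.
t = -2500/625 = -4, so the foot is R − t·n = (-83, -1, -90) − (-4)·(7, 0, 24) = (-55, -1, 6).

(-55, -1, 6)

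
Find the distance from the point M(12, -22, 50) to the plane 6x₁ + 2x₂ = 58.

n = (6, 2, 0); n·P − 58 = -30; |n| = 2√10; distance = 30/(2√10) = 15/√10.

3√10/2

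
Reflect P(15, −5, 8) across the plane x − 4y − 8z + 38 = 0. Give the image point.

n = (1, −4, −8), |n|² = 81, n·P − (-38) = 9, so t = 9/81 = 1/9.
Foot F = P − (1/9)·n = (134/9, −41/9, 80/9); the reflection is 2F − P = (133/9, −37/9, 88/9).

(133/9, -37/9, 88/9)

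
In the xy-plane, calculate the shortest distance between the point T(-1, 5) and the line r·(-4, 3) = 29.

The normal to the line is n = (-4, 3) with |n| = 5.
|n·T − 29| = |19 − 29| = 10, so the distance is 10/5 = 2.

2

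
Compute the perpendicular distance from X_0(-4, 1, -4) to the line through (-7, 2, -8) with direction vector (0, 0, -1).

√10

Direction vector d = (0, 0, -1).
AP = (3, -1, 4); AP·d = -4, |AP|² = 26, |d|² = 1.
distance² = |AP|² − (AP·d)²/|d|² = 26 − 16/1 = 10, so the distance is √10.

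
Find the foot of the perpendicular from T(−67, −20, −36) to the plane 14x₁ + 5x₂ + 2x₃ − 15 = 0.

n = (14, 5, 2), |n|² = 225, and n·T − 15 = -1125.
t = -1125/225 = -5, so the foot is T − t·n = (−67, −20, −36) − (-5)·(14, 5, 2) = (3, 5, −26).

(3, 5, -26)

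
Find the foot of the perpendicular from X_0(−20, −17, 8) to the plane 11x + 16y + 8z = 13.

The perpendicular from X_0 has direction n = (11, 16, 8): r = (−20, −17, 8) + μ(11, 16, 8).
Substitute into the plane: n·(X_0 + μn) = 13 gives -428 + 441μ = 13, so μ = 1.
Foot = (−20, −17, 8) + 1·(11, 16, 8) = (−9, −1, 16).

(-9, -1, 16)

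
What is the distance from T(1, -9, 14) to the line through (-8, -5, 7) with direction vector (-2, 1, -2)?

Direction vector d = (-2, 1, -2).
AP = (9, -4, 7); AP·d = -36, |AP|² = 146, |d|² = 9.
distance² = |AP|² − (AP·d)²/|d|² = 146 − 1296/9 = 2, so the distance is √2.

√2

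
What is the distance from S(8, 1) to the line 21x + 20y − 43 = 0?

d = |21·8 + 20·1 − 43| / √(441 + 400) = |145|/29 = 5.

5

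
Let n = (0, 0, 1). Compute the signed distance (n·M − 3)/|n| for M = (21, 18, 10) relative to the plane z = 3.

7

n·M − 3 = 7.
|n| = 1, so the signed distance is 7/1 = 7.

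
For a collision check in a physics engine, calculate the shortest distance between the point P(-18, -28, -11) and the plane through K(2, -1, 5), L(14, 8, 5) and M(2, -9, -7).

KL = (12, 9, 0) and KM = (0, -8, -12), so a normal is n = KL × KM = (-108, 144, -96).
Then n·(-18, -28, -11) - (-840) = -192.
|n| = √(11664 + 20736 + 9216) = 204, so the distance is |-192|/204 = 16/17.

16/17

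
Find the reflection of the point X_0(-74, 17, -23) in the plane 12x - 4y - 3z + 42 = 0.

(46, -23, -53)

With n = (12, -4, -3), the signed offset is (n·X_0 − (-42))/|n|² = -845/169 = -5.
X_0' = X_0 − 2t·n = (-74, 17, -23) − (-10)·(12, -4, -3) = (46, -23, -53).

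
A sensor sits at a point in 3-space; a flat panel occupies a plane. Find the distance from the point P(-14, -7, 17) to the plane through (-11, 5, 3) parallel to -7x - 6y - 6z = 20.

Parallel planes share the normal n = (-7, -6, -6); since (-11, 5, 3) lies on the plane, its equation is -7x - 6y - 6z = 29.
d = |(-7)·(-14) + (-6)·(-7) + (-6)·17 − 29| / √(49 + 36 + 36) = |9| / 11 = 9/11.

9/11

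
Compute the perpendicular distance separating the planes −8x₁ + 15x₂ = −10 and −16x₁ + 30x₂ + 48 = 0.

14/17

Divide the second equation by 2 to match normals: −8x₁ + 15x₂ = -24.
Both planes have normal n = (−8, 15, 0), |n| = 17. Any point on the first plane is at distance |(-24) − (-10)|/|n| = 14/17 from the second.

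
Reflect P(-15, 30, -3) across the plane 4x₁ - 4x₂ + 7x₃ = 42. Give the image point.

(9, 6, 39)

With n = (4, -4, 7), the signed offset is (n·P − 42)/|n|² = -243/81 = -3.
P' = P − 2t·n = (-15, 30, -3) − (-6)·(4, -4, 7) = (9, 6, 39).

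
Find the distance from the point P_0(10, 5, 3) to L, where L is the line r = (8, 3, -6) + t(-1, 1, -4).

√17

Direction vector d = (-1, 1, -4).
AP = (2, 2, 9), and AP × d = (-17, -1, 4).
|AP × d|² = 306 and |d|² = 18, so the distance is √(306/18) = √17.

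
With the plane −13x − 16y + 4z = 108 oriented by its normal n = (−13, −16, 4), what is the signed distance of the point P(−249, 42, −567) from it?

n·P − 108 = 189.
|n| = 21, so the signed distance is 189/21 = 9.

9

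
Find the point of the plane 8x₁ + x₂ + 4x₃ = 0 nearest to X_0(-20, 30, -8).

The perpendicular from X_0 has direction n = (8, 1, 4): r = (-20, 30, -8) + t(8, 1, 4).
Substitute into the plane: n·(X_0 + tn) = 0 gives -162 + 81t = 0, so t = 2.
Foot = (-20, 30, -8) + 2·(8, 1, 4) = (-4, 32, 0).

(-4, 32, 0)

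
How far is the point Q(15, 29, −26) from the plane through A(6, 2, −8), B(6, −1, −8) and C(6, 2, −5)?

9

AB = (0, −3, 0) and AC = (0, 0, 3), so a normal is n = AB × AC = (−9, 0, 0).
d = |(-9)·15 − (-54)| / √(81 + 0 + 0) = |-81| / 9 = 9.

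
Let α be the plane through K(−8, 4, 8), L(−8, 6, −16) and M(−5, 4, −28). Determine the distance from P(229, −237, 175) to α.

7

KL = (0, 2, −24) and KM = (3, 0, −36), so a normal is n = KL × KM = (−72, −72, −6).
Then n·(229, −237, 175) − 240 = −714.
|n| = √(5184 + 5184 + 36) = 102, so the distance is |-714|/102 = 7.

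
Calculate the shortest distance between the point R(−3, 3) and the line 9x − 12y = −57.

2/5

The normal to the line is n = (9, −12) with |n| = 15.
|n·R − (-57)| = |-63 − (-57)| = 6, so the distance is 6/15 = 2/5.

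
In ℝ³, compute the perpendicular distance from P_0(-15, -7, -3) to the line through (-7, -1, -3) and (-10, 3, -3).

A direction vector is d = (-3, 4, 0).
AP = (-8, -6, 0); AP·d = 0, |AP|² = 100, |d|² = 25.
distance² = |AP|² − (AP·d)²/|d|² = 100 − 0/25 = 100, so the distance is 10.

10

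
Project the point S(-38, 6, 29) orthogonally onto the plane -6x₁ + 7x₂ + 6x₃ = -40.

(-14, -22, 5)

The perpendicular from S has direction n = (-6, 7, 6): r = (-38, 6, 29) + λ(-6, 7, 6).
Substitute into the plane: n·(S + λn) = -40 gives 444 + 121λ = -40, so λ = -4.
Foot = (-38, 6, 29) + (-4)·(-6, 7, 6) = (-14, -22, 5).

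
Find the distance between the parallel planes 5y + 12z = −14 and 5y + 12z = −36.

With common normal n = (0, 5, 12) (|n| = 13), the distance is |(-14) − (-36)|/|n| = 22/13.

22/13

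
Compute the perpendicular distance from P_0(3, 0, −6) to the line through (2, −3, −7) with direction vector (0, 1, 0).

Direction vector d = (0, 1, 0).
AP = (1, 3, 1); AP·d = 3, |AP|² = 11, |d|² = 1.
distance² = |AP|² − (AP·d)²/|d|² = 11 − 9/1 = 2, so the distance is √2.

√2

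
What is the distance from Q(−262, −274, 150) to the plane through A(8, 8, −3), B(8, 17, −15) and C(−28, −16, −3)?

AB = (0, 9, −12) and AC = (−36, −24, 0), so a normal is n = AB × AC = (−288, 432, 324).
n = (−288, 432, 324); n·P − 180 = 5508; |n| = 612; distance = 5508/612 = 9.

9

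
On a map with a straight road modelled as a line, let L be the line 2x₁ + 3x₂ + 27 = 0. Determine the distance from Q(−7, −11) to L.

The normal to the line is n = (2, 3) with |n| = √13.
|n·Q − (-27)| = |-47 − (-27)| = 20, so the distance is 20/√13 = 20√13/13.

20√13/13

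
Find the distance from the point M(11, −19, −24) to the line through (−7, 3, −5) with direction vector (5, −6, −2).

√129

Direction vector d = (5, −6, −2).
AP = (18, −22, −19); AP·d = 260, |AP|² = 1169, |d|² = 65.
distance² = |AP|² − (AP·d)²/|d|² = 1169 − 67600/65 = 129, so the distance is √129.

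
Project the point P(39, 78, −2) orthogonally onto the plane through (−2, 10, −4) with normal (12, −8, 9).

(687/17, 1310/17, -16/17)

n = (12, −8, 9), |n|² = 289, and n·P − (-140) = -34.
t = -34/289 = -2/17, so the foot is P − t·n = (39, 78, −2) − (-2/17)·(12, −8, 9) = (687/17, 1310/17, −16/17).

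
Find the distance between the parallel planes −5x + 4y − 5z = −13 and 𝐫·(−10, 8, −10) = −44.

9/√66

Divide the second equation by 2 to match normals: −5x + 4y − 5z = -22.
With common normal n = (−5, 4, −5) (|n| = √66), the distance is |(-13) − (-22)|/|n| = 9/√66 = 3√66/22.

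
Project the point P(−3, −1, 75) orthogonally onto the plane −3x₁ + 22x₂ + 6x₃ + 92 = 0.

(0, -23, 69)

n = (−3, 22, 6), |n|² = 529, and n·P − (-92) = 529.
t = 529/529 = 1, so the foot is P − t·n = (−3, −1, 75) − 1·(−3, 22, 6) = (0, −23, 69).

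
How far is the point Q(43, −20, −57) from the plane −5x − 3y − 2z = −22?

19/√38

Normal vector n = (−5, −3, −2), and n·(43, −20, −57) − (−22) = −19.
|n| = √(25 + 9 + 4) = √38, so the distance is |-19|/√38 = 19/√38.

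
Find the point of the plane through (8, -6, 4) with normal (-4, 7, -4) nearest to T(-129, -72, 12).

(-379/3, -230/3, 44/3)

The perpendicular from T has direction n = (-4, 7, -4): r = (-129, -72, 12) + μ(-4, 7, -4).
Substitute into the plane: n·(T + μn) = -90 gives -36 + 81μ = -90, so μ = -2/3.
Foot = (-129, -72, 12) + (-2/3)·(-4, 7, -4) = (-379/3, -230/3, 44/3).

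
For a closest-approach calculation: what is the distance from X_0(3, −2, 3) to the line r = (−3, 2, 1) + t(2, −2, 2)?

2√2

Direction vector d = (2, −2, 2).
AP = (6, −4, 2), and AP × d = (−4, −8, −4).
|AP × d|² = 96 and |d|² = 12, so the distance is √(96/12) = √8 = 2√2.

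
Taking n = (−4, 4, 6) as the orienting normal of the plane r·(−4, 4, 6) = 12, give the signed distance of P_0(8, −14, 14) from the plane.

n·P_0 − 12 = -16.
|n| = 2√17, so the signed distance is -8/√17.

-8/√17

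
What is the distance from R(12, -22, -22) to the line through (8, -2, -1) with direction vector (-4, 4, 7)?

Direction vector d = (-4, 4, 7).
AP = (4, -20, -21); AP·d = -243, |AP|² = 857, |d|² = 81.
distance² = |AP|² − (AP·d)²/|d|² = 857 − 59049/81 = 128, so the distance is 8√2.

8√2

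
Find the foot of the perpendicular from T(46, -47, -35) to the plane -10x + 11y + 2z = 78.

(-4, 8, -25)

The perpendicular from T has direction n = (-10, 11, 2): r = (46, -47, -35) + μ(-10, 11, 2).
Substitute into the plane: n·(T + μn) = 78 gives -1047 + 225μ = 78, so μ = 5.
Foot = (46, -47, -35) + 5·(-10, 11, 2) = (-4, 8, -25).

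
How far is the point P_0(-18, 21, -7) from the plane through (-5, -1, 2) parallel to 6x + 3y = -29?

4√5/5

Parallel planes share the normal n = (6, 3, 0); since (-5, -1, 2) lies on the plane, its equation is 6x + 3y = -33.
n = (6, 3, 0); n·P − (-33) = -12; |n| = 3√5; distance = 12/(3√5) = 4√5/5.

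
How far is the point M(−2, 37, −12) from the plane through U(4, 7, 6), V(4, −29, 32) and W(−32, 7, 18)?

30/23

UV = (0, −36, 26) and UW = (−36, 0, 12), so a normal is n = UV × UW = (−432, −936, −1296).
d = |(-432)·(-2) + (-936)·37 + (-1296)·(-12) − (-16056)| / √(186624 + 876096 + 1679616) = |-2160| / 1656 = 30/23.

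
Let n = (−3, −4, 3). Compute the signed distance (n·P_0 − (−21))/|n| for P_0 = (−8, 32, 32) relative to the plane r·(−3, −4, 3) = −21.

13√34/34

n·P_0 − (-21) = 13.
|n| = √34, so the signed distance is 13√34/34.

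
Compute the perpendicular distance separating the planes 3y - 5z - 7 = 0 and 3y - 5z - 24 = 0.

17/√34

Both planes have normal n = (0, 3, -5), |n| = √34. Any point on the first plane is at distance |24 − 7|/|n| = 17/√34 from the second.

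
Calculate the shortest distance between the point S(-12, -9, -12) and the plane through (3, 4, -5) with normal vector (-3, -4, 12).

1

The plane has equation n·(r − (3, 4, -5)) = 0, i.e. n·r = -85.
d = |(-3)·(-12) + (-4)·(-9) + 12·(-12) − (-85)| / √(9 + 16 + 144) = |13| / 13 = 1.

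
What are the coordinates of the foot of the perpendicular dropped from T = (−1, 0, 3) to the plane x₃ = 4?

The perpendicular from T has direction n = (0, 0, 1): r = (−1, 0, 3) + λ(0, 0, 1).
Substitute into the plane: n·(T + λn) = 4 gives 3 + 1λ = 4, so λ = 1.
Foot = (−1, 0, 3) + 1·(0, 0, 1) = (−1, 0, 4).

(-1, 0, 4)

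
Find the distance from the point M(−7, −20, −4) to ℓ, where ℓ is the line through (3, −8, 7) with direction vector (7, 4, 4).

√41

Direction vector d = (7, 4, 4).
AP = (−10, −12, −11); AP·d = -162, |AP|² = 365, |d|² = 81.
distance² = |AP|² − (AP·d)²/|d|² = 365 − 26244/81 = 41, so the distance is √41.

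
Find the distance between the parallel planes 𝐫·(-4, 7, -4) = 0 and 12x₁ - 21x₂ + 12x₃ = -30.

Divide the second equation by -3 to match normals: -4x₁ + 7x₂ - 4x₃ = 10.
Both planes have normal n = (-4, 7, -4), |n| = 9. Any point on the first plane is at distance |10 − 0|/|n| = 10/9 from the second.

10/9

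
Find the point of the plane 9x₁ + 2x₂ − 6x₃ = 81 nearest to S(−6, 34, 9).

(3, 36, 3)

n = (9, 2, −6), |n|² = 121, and n·S − 81 = -121.
t = -121/121 = -1, so the foot is S − t·n = (−6, 34, 9) − (-1)·(9, 2, −6) = (3, 36, 3).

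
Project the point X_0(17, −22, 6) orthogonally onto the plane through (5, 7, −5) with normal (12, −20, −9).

n = (12, −20, −9), |n|² = 625, and n·X_0 − (-35) = 625.
t = 625/625 = 1, so the foot is X_0 − t·n = (17, −22, 6) − 1·(12, −20, −9) = (5, −2, 15).

(5, -2, 15)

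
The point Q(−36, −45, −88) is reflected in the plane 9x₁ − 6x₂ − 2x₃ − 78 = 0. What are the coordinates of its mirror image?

(-468/11, -447/11, -952/11)

n = (9, −6, −2), |n|² = 121, n·Q − 78 = 44, so t = 44/121 = 4/11.
Foot F = Q − (4/11)·n = (−432/11, −471/11, −960/11); the reflection is 2F − Q = (−468/11, −447/11, −952/11).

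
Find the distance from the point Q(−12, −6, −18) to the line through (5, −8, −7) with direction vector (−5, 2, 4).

Direction vector d = (−5, 2, 4).
AP = (−17, 2, −11); AP·d = 45, |AP|² = 414, |d|² = 45.
distance² = |AP|² − (AP·d)²/|d|² = 414 − 2025/45 = 369, so the distance is 3√41.

3√41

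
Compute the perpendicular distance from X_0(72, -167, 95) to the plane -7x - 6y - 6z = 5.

7

Normal vector n = (-7, -6, -6), and n·(72, -167, 95) - 5 = -77.
|n| = √(49 + 36 + 36) = 11, so the distance is |-77|/11 = 7.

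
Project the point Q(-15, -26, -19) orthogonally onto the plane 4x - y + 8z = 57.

(-3, -29, 5)

The perpendicular from Q has direction n = (4, -1, 8): r = (-15, -26, -19) + t(4, -1, 8).
Substitute into the plane: n·(Q + tn) = 57 gives -186 + 81t = 57, so t = 3.
Foot = (-15, -26, -19) + 3·(4, -1, 8) = (-3, -29, 5).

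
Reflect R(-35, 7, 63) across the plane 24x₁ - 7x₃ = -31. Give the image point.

(61, 7, 35)

n = (24, 0, -7), |n|² = 625, n·R − (-31) = -1250, so t = -1250/625 = -2.
Foot F = R − (-2)·n = (13, 7, 49); the reflection is 2F − R = (61, 7, 35).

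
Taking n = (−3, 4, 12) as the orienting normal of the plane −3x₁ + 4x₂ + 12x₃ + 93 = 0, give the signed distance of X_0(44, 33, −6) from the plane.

21/13

n·X_0 − (-93) = 21.
|n| = 13, so the signed distance is 21/13.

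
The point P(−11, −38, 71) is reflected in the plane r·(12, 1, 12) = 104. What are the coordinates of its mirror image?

(-59, -42, 23)

With n = (12, 1, 12), the signed offset is (n·P − 104)/|n|² = 578/289 = 2.
P' = P − 2t·n = (−11, −38, 71) − 4·(12, 1, 12) = (−59, −42, 23).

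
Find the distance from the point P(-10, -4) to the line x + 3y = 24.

d = |1·(-10) + 3·(-4) − 24| / √(1 + 9) = |-46|/√10 = 23√10/5.

46/√10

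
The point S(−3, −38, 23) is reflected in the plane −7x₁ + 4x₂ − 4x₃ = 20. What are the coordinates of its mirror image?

With n = (−7, 4, −4), the signed offset is (n·S − 20)/|n|² = -243/81 = -3.
S' = S − 2t·n = (−3, −38, 23) − (-6)·(−7, 4, −4) = (−45, −14, −1).

(-45, -14, -1)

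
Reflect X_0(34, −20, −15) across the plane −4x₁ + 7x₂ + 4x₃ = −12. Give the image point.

(2, 36, 17)

With n = (−4, 7, 4), the signed offset is (n·X_0 − (-12))/|n|² = -324/81 = -4.
X_0' = X_0 − 2t·n = (34, −20, −15) − (-8)·(−4, 7, 4) = (2, 36, 17).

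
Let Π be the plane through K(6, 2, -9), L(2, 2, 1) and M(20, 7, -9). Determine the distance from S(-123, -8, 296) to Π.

7

KL = (-4, 0, 10) and KM = (14, 5, 0), so a normal is n = KL × KM = (-50, 140, -20).
n = (-50, 140, -20); n·P − 160 = -1050; |n| = 150; distance = 1050/150 = 7.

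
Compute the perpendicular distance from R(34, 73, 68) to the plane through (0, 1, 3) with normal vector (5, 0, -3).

The plane has equation n·(r − (0, 1, 3)) = 0, i.e. n·r = -9.
d = |5·34 + (-3)·68 − (-9)| / √(25 + 0 + 9) = |-25| / √34 = 25√34/34.

25/√34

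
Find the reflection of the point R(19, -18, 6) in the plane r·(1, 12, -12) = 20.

(21, 6, -18)

n = (1, 12, -12), |n|² = 289, n·R − 20 = -289, so t = -289/289 = -1.
Foot F = R − (-1)·n = (20, -6, -6); the reflection is 2F − R = (21, 6, -18).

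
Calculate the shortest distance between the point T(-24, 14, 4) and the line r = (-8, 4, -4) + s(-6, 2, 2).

2√6

Direction vector d = (-6, 2, 2).
AP = (-16, 10, 8), and AP × d = (4, -16, 28).
|AP × d|² = 1056 and |d|² = 44, so the distance is √(1056/44) = √24 = 2√6.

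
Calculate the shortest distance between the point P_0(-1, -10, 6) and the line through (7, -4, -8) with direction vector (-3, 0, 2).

Direction vector d = (-3, 0, 2).
AP = (-8, -6, 14), and AP × d = (-12, -26, -18).
|AP × d|² = 1144 and |d|² = 13, so the distance is √(1144/13) = √88 = 2√22.

2√22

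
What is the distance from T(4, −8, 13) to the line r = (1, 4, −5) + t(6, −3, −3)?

Direction vector d = (6, −3, −3).
AP = (3, −12, 18); AP·d = 0, |AP|² = 477, |d|² = 54.
distance² = |AP|² − (AP·d)²/|d|² = 477 − 0/54 = 477, so the distance is 3√53.

3√53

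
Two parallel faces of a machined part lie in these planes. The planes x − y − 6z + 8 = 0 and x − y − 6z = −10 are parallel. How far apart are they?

2/√38

Both planes have normal n = (1, −1, −6), |n| = √38. Any point on the first plane is at distance |(-10) − (-8)|/|n| = 2/√38 from the second.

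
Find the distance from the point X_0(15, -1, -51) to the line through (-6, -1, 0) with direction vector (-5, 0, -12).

39

Direction vector d = (-5, 0, -12).
AP = (21, 0, -51); AP·d = 507, |AP|² = 3042, |d|² = 169.
distance² = |AP|² − (AP·d)²/|d|² = 3042 − 257049/169 = 1521, so the distance is 39.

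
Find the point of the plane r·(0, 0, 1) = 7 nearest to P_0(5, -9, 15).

The perpendicular from P_0 has direction n = (0, 0, 1): r = (5, -9, 15) + λ(0, 0, 1).
Substitute into the plane: n·(P_0 + λn) = 7 gives 15 + 1λ = 7, so λ = -8.
Foot = (5, -9, 15) + (-8)·(0, 0, 1) = (5, -9, 7).

(5, -9, 7)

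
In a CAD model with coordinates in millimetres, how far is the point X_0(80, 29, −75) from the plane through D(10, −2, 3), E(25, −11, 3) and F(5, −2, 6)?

25/√59

DE = (15, −9, 0) and DF = (−5, 0, 3), so a normal is n = DE × DF = (−27, −45, −45).
Then n·(80, 29, −75) − (−315) = 225.
|n| = √(729 + 2025 + 2025) = 9√59, so the distance is |225|/(9√59) = 25√59/59.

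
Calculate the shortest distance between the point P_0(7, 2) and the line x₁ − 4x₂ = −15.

14√17/17

The normal to the line is n = (1, −4) with |n| = √17.
|n·P_0 − (-15)| = |-1 − (-15)| = 14, so the distance is 14/√17.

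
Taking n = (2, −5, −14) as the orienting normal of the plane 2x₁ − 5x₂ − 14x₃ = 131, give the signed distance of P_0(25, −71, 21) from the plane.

-4/3

n·P_0 − 131 = -20.
|n| = 15, so the signed distance is -20/15 = -4/3.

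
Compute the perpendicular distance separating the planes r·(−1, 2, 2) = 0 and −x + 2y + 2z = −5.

5/3

Both planes have normal n = (−1, 2, 2), |n| = 3. Any point on the first plane is at distance |(-5) − 0|/|n| = 5/3 from the second.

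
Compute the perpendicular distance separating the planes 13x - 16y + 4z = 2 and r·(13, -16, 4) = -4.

With common normal n = (13, -16, 4) (|n| = 21), the distance is |2 − (-4)|/|n| = 6/21 = 2/7.

2/7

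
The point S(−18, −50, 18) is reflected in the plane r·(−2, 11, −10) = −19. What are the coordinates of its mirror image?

n = (−2, 11, −10), |n|² = 225, n·S − (-19) = -675, so t = -675/225 = -3.
Foot F = S − (-3)·n = (−24, −17, −12); the reflection is 2F − S = (−30, 16, −42).

(-30, 16, -42)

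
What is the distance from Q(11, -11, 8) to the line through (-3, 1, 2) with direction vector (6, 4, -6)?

2√94

Direction vector d = (6, 4, -6).
AP = (14, -12, 6), and AP × d = (48, 120, 128).
|AP × d|² = 33088 and |d|² = 88, so the distance is √(33088/88) = √376 = 2√94.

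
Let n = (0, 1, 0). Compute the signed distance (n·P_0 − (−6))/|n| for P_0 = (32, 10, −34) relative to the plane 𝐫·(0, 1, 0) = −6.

n·P_0 − (-6) = 16.
|n| = 1, so the signed distance is 16/1 = 16.

16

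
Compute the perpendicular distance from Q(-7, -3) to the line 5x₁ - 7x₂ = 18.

32/√74

The normal to the line is n = (5, -7) with |n| = √74.
|n·Q − 18| = |-14 − 18| = 32, so the distance is 32/√74 = 16√74/37.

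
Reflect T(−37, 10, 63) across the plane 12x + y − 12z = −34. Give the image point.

n = (12, 1, −12), |n|² = 289, n·T − (-34) = -1156, so t = -1156/289 = -4.
Foot F = T − (-4)·n = (11, 14, 15); the reflection is 2F − T = (59, 18, −33).

(59, 18, -33)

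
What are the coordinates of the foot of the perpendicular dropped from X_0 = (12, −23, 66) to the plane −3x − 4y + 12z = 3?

n = (−3, −4, 12), |n|² = 169, and n·X_0 − 3 = 845.
t = 845/169 = 5, so the foot is X_0 − t·n = (12, −23, 66) − 5·(−3, −4, 12) = (27, −3, 6).

(27, -3, 6)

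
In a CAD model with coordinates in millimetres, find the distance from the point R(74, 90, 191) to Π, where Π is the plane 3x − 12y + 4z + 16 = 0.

6

n = (3, −12, 4); n·P − (-16) = -78; |n| = 13; distance = 78/13 = 6.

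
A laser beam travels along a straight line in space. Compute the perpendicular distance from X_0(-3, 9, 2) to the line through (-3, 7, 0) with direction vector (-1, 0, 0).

Direction vector d = (-1, 0, 0).
AP = (0, 2, 2); AP·d = 0, |AP|² = 8, |d|² = 1.
distance² = |AP|² − (AP·d)²/|d|² = 8 − 0/1 = 8, so the distance is 2√2.

2√2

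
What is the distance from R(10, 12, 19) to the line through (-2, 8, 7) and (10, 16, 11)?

A direction vector is d = (12, 8, 4).
AP = (12, 4, 12); AP·d = 224, |AP|² = 304, |d|² = 224.
distance² = |AP|² − (AP·d)²/|d|² = 304 − 50176/224 = 80, so the distance is 4√5.

4√5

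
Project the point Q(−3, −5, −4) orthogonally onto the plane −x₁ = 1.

The perpendicular from Q has direction n = (−1, 0, 0): r = (−3, −5, −4) + t(−1, 0, 0).
Substitute into the plane: n·(Q + tn) = 1 gives 3 + 1t = 1, so t = -2.
Foot = (−3, −5, −4) + (-2)·(−1, 0, 0) = (−1, −5, −4).

(-1, -5, -4)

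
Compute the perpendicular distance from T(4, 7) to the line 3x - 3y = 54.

d = |3·4 + (-3)·7 − 54| / √(9 + 9) = |-63|/(3√2) = 21/√2.

21/√2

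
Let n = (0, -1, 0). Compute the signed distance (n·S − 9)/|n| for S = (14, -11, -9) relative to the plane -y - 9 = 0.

n·S − 9 = 2.
|n| = 1, so the signed distance is 2/1 = 2.

2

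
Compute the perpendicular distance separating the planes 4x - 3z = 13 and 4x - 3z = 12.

1/5

With common normal n = (4, 0, -3) (|n| = 5), the distance is |13 − 12|/|n| = 1/5.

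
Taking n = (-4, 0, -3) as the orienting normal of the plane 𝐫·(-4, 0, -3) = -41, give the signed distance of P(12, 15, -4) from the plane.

1

n·P − (-41) = 5.
|n| = 5, so the signed distance is 5/5 = 1.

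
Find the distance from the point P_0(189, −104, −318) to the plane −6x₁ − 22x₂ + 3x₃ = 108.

4

d = |(-6)·189 + (-22)·(-104) + 3·(-318) − 108| / √(36 + 484 + 9) = |92| / 23 = 4.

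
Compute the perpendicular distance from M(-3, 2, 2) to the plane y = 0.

2

n = (0, 1, 0); n·P − 0 = 2; |n| = 1; distance = 2/1 = 2.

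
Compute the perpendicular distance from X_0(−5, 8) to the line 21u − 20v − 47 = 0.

The normal to the line is n = (21, −20) with |n| = 29.
|n·X_0 − 47| = |-265 − 47| = 312, so the distance is 312/29.

312/29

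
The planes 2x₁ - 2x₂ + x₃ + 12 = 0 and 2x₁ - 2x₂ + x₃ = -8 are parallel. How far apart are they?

Both planes have normal n = (2, -2, 1), |n| = 3. Any point on the first plane is at distance |(-8) − (-12)|/|n| = 4/3 from the second.

4/3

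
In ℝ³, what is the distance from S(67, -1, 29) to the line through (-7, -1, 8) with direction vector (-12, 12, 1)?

Direction vector d = (-12, 12, 1).
AP = (74, 0, 21), and AP × d = (-252, -326, 888).
|AP × d|² = 958324 and |d|² = 289, so the distance is √(958324/289) = √3316 = 2√829.

2√829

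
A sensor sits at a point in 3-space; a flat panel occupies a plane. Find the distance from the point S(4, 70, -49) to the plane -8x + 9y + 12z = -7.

1

d = |(-8)·4 + 9·70 + 12·(-49) − (-7)| / √(64 + 81 + 144) = |17| / 17 = 1.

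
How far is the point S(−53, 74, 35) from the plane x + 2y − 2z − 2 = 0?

Normal vector n = (1, 2, −2), and n·(−53, 74, 35) − 2 = 23.
|n| = √(1 + 4 + 4) = 3, so the distance is |23|/3 = 23/3.

23/3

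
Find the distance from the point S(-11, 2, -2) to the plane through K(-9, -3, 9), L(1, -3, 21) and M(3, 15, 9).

23/√77

KL = (10, 0, 12) and KM = (12, 18, 0), so a normal is n = KL × KM = (-216, 144, 180).
Then n·(-11, 2, -2) - 3132 = -828.
|n| = √(46656 + 20736 + 32400) = 36√77, so the distance is |-828|/(36√77) = 23√77/77.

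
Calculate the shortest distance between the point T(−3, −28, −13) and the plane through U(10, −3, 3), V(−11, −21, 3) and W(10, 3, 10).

1/11

UV = (−21, −18, 0) and UW = (0, 6, 7), so a normal is n = UV × UW = (−126, 147, −126).
n = (−126, 147, −126); n·P − (-2079) = -21; |n| = 231; distance = 21/231 = 1/11.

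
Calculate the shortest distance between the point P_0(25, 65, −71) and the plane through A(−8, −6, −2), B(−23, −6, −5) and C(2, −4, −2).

AB = (−15, 0, −3) and AC = (10, 2, 0), so a normal is n = AB × AC = (6, −30, −30).
d = |6·25 + (-30)·65 + (-30)·(-71) − 192| / √(36 + 900 + 900) = |138| / (6√51) = 23/√51.

23√51/51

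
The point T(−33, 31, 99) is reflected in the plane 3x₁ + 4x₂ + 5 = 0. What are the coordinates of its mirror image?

With n = (3, 4, 0), the signed offset is (n·T − (-5))/|n|² = 30/25 = 6/5.
T' = T − 2t·n = (−33, 31, 99) − (12/5)·(3, 4, 0) = (−201/5, 107/5, 99).

(-201/5, 107/5, 99)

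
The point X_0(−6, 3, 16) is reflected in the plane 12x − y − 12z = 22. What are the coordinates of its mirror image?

(18, 1, -8)

n = (12, −1, −12), |n|² = 289, n·X_0 − 22 = -289, so t = -289/289 = -1.
Foot F = X_0 − (-1)·n = (6, 2, 4); the reflection is 2F − X_0 = (18, 1, −8).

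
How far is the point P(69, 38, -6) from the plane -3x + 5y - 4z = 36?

29√2/10

d = |(-3)·69 + 5·38 + (-4)·(-6) − 36| / √(9 + 25 + 16) = |-29| / (5√2) = 29/(5√2).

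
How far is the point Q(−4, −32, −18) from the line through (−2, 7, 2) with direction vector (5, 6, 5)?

Direction vector d = (5, 6, 5).
AP = (−2, −39, −20), and AP × d = (−75, −90, 183).
|AP × d|² = 47214 and |d|² = 86, so the distance is √(47214/86) = √549 = 3√61.

3√61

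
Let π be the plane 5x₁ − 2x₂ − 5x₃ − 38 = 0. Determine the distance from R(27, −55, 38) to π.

n = (5, −2, −5); n·P − 38 = 17; |n| = 3√6; distance = 17/(3√6).

17√6/18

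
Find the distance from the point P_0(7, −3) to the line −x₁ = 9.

16

d = |(-1)·7 + 0·(-3) − 9| / √(1 + 0) = |-16|/1 = 16.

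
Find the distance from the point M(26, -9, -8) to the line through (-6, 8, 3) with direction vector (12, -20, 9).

√809

Direction vector d = (12, -20, 9).
AP = (32, -17, -11), and AP × d = (-373, -420, -436).
|AP × d|² = 505625 and |d|² = 625, so the distance is √(505625/625) = √809.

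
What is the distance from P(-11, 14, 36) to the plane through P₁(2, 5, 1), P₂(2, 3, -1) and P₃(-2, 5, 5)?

P₁P₂ = (0, -2, -2) and P₁P₃ = (-4, 0, 4), so a normal is n = P₁P₂ × P₁P₃ = (-8, 8, -8).
Then n·(-11, 14, 36) - 16 = -104.
|n| = √(64 + 64 + 64) = 8√3, so the distance is |-104|/(8√3) = 13√3/3.

13/√3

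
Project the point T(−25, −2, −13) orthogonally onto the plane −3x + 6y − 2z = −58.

(-16, -20, -7)

The perpendicular from T has direction n = (−3, 6, −2): r = (−25, −2, −13) + t(−3, 6, −2).
Substitute into the plane: n·(T + tn) = -58 gives 89 + 49t = -58, so t = -3.
Foot = (−25, −2, −13) + (-3)·(−3, 6, −2) = (−16, −20, −7).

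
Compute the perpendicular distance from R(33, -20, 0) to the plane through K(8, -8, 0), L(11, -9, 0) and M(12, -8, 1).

11/√26

KL = (3, -1, 0) and KM = (4, 0, 1), so a normal is n = KL × KM = (-1, -3, 4).
d = |(-1)·33 + (-3)·(-20) + 4·0 − 16| / √(1 + 9 + 16) = |11| / √26 = 11/√26.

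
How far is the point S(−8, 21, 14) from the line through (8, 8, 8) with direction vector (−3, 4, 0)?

Direction vector d = (−3, 4, 0).
AP = (−16, 13, 6); AP·d = 100, |AP|² = 461, |d|² = 25.
distance² = |AP|² − (AP·d)²/|d|² = 461 − 10000/25 = 61, so the distance is √61.

√61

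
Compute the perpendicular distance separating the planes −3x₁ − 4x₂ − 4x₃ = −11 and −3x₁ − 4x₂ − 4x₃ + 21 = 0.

10√41/41

With common normal n = (−3, −4, −4) (|n| = √41), the distance is |(-11) − (-21)|/|n| = 10/√41.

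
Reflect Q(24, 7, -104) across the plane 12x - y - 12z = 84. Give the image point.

(-96, 17, 16)

n = (12, -1, -12), |n|² = 289, n·Q − 84 = 1445, so t = 1445/289 = 5.
Foot F = Q − 5·n = (-36, 12, -44); the reflection is 2F − Q = (-96, 17, 16).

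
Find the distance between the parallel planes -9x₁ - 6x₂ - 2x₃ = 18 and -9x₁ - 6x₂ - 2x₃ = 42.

24/11

With common normal n = (-9, -6, -2) (|n| = 11), the distance is |18 − 42|/|n| = 24/11.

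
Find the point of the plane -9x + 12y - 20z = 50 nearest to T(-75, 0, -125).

(-30, -60, -25)

The perpendicular from T has direction n = (-9, 12, -20): r = (-75, 0, -125) + t(-9, 12, -20).
Substitute into the plane: n·(T + tn) = 50 gives 3175 + 625t = 50, so t = -5.
Foot = (-75, 0, -125) + (-5)·(-9, 12, -20) = (-30, -60, -25).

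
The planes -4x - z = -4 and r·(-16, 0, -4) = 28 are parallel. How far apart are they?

Divide the second equation by 4 to match normals: -4x - z = 7.
With common normal n = (-4, 0, -1) (|n| = √17), the distance is |(-4) − 7|/|n| = 11/√17 = 11√17/17.

11√17/17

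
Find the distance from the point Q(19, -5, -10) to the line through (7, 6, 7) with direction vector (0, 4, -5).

Direction vector d = (0, 4, -5).
AP = (12, -11, -17); AP·d = 41, |AP|² = 554, |d|² = 41.
distance² = |AP|² − (AP·d)²/|d|² = 554 − 1681/41 = 513, so the distance is 3√57.

3√57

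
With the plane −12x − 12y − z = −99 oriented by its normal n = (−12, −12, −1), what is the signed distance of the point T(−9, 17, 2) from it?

n·T − (-99) = 1.
|n| = 17, so the signed distance is 1/17.

1/17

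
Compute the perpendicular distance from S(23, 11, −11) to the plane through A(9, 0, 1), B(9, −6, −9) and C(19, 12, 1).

AB = (0, −6, −10) and AC = (10, 12, 0), so a normal is n = AB × AC = (120, −100, 60).
Then n·(23, 11, −11) − 1140 = −140.
|n| = √(14400 + 10000 + 3600) = 20√70, so the distance is |-140|/(20√70) = 7/√70.

√70/10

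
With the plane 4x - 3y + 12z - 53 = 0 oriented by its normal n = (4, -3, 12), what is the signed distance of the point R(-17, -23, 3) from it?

n·R − 53 = -16.
|n| = 13, so the signed distance is -16/13.

-16/13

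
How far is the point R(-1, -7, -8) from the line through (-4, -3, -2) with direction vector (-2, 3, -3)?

Direction vector d = (-2, 3, -3).
AP = (3, -4, -6), and AP × d = (30, 21, 1).
|AP × d|² = 1342 and |d|² = 22, so the distance is √(1342/22) = √61.

√61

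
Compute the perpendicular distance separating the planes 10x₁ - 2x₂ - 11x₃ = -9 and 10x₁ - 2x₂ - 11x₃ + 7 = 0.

With common normal n = (10, -2, -11) (|n| = 15), the distance is |(-9) − (-7)|/|n| = 2/15.

2/15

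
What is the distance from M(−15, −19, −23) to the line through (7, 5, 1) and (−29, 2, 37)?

2√409

A direction vector is d = (−36, −3, 36).
AP = (−22, −24, −24), and AP × d = (−936, 1656, −798).
|AP × d|² = 4255236 and |d|² = 2601, so the distance is √(4255236/2601) = √1636 = 2√409.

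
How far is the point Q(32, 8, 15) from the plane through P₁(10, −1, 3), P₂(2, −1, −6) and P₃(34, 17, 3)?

6/17

P₁P₂ = (−8, 0, −9) and P₁P₃ = (24, 18, 0), so a normal is n = P₁P₂ × P₁P₃ = (162, −216, −144).
Then n·(32, 8, 15) − 1404 = −108.
|n| = √(26244 + 46656 + 20736) = 306, so the distance is |-108|/306 = 6/17.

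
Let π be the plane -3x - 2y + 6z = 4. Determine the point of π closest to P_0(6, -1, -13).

(0, -5, -1)

The perpendicular from P_0 has direction n = (-3, -2, 6): r = (6, -1, -13) + λ(-3, -2, 6).
Substitute into the plane: n·(P_0 + λn) = 4 gives -94 + 49λ = 4, so λ = 2.
Foot = (6, -1, -13) + 2·(-3, -2, 6) = (0, -5, -1).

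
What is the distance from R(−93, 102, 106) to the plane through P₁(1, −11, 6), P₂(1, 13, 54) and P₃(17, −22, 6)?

P₁P₂ = (0, 24, 48) and P₁P₃ = (16, −11, 0), so a normal is n = P₁P₂ × P₁P₃ = (528, 768, −384).
Then n·(−93, 102, 106) − (−10224) = −1248.
|n| = √(278784 + 589824 + 147456) = 1008, so the distance is |-1248|/1008 = 26/21.

26/21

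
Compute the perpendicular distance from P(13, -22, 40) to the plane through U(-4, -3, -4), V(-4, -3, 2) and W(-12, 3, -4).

5

UV = (0, 0, 6) and UW = (-8, 6, 0), so a normal is n = UV × UW = (-36, -48, 0).
n = (-36, -48, 0); n·P − 288 = 300; |n| = 60; distance = 300/60 = 5.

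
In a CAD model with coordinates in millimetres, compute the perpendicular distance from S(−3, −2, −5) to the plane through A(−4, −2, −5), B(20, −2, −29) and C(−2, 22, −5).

AB = (24, 0, −24) and AC = (2, 24, 0), so a normal is n = AB × AC = (576, −48, 576).
n = (576, −48, 576); n·P − (-5088) = 576; |n| = 816; distance = 576/816 = 12/17.

12/17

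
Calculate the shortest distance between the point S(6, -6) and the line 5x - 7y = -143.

215/√74

d = |5·6 + (-7)·(-6) − (-143)| / √(25 + 49) = |215|/√74 = 215√74/74.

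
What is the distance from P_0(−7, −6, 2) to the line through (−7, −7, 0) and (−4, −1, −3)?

√5

A direction vector is d = (3, 6, −3).
AP = (0, 1, 2), and AP × d = (−15, 6, −3).
|AP × d|² = 270 and |d|² = 54, so the distance is √(270/54) = √5.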